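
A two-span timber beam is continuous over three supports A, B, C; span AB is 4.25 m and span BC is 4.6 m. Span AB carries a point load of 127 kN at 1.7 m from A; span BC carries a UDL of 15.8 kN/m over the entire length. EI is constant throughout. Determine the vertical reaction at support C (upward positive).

R_C = 22.15 kN

Release continuity at B by inserting a hinge; the redundant is the internal moment M_B. The primary structure is two simply-supported spans AB and BC.
Rotations at B on the released spans (each span's end-slope, ×1/EI):
  span AB: point load 127 at a = 1.7: Pab(L + a)/(6LEI) = 128.5/EI
  span BC: UDL 15.8: wL³/(24EI) = 64.08/EI
  relative rotation θ_0 = (128.5 + 64.08)/EI = 192.5/EI
A unit hogging moment at B produces rotation L₁/(3EI) + L₂/(3EI) = 2.95/EI.
Compatibility: M_B·(L₁+L₂)/(3EI) = θ_0, giving M_B = 65.27 kN·m (hogging).
Span BC, ΣM about C: R_B^{BC}·4.6 = 167.2 + 65.27, so R_B^{BC} = 50.53 kN and R_C = 72.68 − 50.53 = 22.15 kN.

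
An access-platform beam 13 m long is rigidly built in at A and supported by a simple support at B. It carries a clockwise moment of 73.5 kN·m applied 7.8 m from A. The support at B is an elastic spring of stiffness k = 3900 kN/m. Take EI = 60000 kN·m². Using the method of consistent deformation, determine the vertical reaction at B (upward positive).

Remove the prop at B; the released (primary) structure is a cantilever built in at A.
Free-end deflection of the primary structure under the applied loading (downward +):
  clockwise couple 73.5 at a = 7.8: M₀a(2L − a)/(2EI) = 5217/EI
Tip deflection under a unit load at B: L³/(3EI) = 732.3/EI.
With EI = 60000 kN·m²: δ_0 = 0.086951 m and δ_{BB} = 0.012206 m/kN.
Compatibility — the spring shortens by R_B/k under the reaction it provides: δ_0 − R_B·δ_{BB} = R_B/k. With 1/k = 0.000256 m/kN, R_B = δ_0 / (δ_{BB} + 1/k) = 0.086951 / (0.012206 + 0.000256) = 6.977 kN.

R_B = 6.977 kN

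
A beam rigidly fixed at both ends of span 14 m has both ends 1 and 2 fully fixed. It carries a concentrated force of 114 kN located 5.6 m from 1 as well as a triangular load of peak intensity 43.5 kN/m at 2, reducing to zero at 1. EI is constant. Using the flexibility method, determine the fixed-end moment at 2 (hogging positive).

M_2 = 579.5 kN·m

Take the two fixed-end moments M_1, M_2 as redundants; the released structure is the simple span 12.
Simple-span end rotations at 1 and 2 under the given loads:
  at 1: point load 114 at a = 5.6: Pab(L + b)/(6LEI) = 1430/EI
  at 2: point load 114 at a = 5.6: Pab(L + a)/(6LEI) = 1251/EI
  at 1: triangular load, peak 43.5: 7w₀L³/(360EI) = 2321/EI
  at 2: triangular load, peak 43.5: w₀L³/(45EI) = 2653/EI
  θ_10 = 3751/EI,  θ_20 = 3904/EI
Flexibility coefficients: a unit moment at one end gives L/(3EI) there and L/(6EI) at the far end, so f₁₁ = f₂₂ = 4.667/EI and f₁₂ = f₂₁ = 2.333/EI.
Compatibility — zero rotation at each built-in end:
  4.667 M_1 + 2.333 M_2 = 3751
  2.333 M_1 + 4.667 M_2 = 3904
Solving the pair gives M_1 = 514 kN·m and M_2 = 579.5 kN·m (hogging).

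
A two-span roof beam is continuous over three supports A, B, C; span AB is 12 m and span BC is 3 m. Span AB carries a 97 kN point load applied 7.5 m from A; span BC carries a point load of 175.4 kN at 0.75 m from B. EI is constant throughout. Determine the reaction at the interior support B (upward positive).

R_B = 273.3 kN

Insert a hinge at B; M_B is the redundant, and each span becomes simply supported.
Discontinuity in slope at B on the released structure — sum the simple-span end rotations:
  span AB: point load 97 at a = 7.5: Pab(L + a)/(6LEI) = 886.6/EI
  span BC: point load 175.4 at a = 0.75: Pab(L + b)/(6LEI) = 86.33/EI
  relative rotation θ_0 = (886.6 + 86.33)/EI = 973/EI
A unit hogging moment at B produces rotation L₁/(3EI) + L₂/(3EI) = 5/EI.
Slope continuity at B: θ_0 = M_B·5/EI, so M_B = 973/5 = 194.6 kN·m (hogging).
Span AB, ΣM about A with M_B applied at B: R_B^{AB}·12 = 727.5 + 194.6, so R_B^{AB} = 76.84 kN and R_A = 97 − 76.84 = 20.16 kN.
Span BC, ΣM about C: R_B^{BC}·3 = 394.6 + 194.6, so R_B^{BC} = 196.4 kN and R_C = 175.4 − 196.4 = -21.01 kN.
R_B = 76.84 + 196.4 = 273.3 kN.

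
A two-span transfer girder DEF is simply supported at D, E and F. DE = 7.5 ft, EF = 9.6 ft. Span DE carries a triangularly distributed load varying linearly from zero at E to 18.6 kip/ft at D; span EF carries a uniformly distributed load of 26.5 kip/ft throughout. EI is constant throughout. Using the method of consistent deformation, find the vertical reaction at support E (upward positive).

R_E = 197.5 kip

Release continuity at E by inserting a hinge; the redundant is the internal moment M_E. The primary structure is two simply-supported spans DE and EF.
Rotations at E on the released spans (each span's end-slope, ×1/EI):
  span DE: triangular load, peak 18.6: 7w₀L³/(360EI) = 152.6/EI
  span EF: UDL 26.5: wL³/(24EI) = 976.9/EI
  relative rotation θ_0 = (152.6 + 976.9)/EI = 1129/EI
A unit hogging moment at E produces rotation L₁/(3EI) + L₂/(3EI) = 5.7/EI.
Compatibility: M_E·(L₁+L₂)/(3EI) = θ_0, giving M_E = 198.2 kip·ft (hogging).
Span DE, ΣM about D with M_E applied at E: R_E^{DE}·7.5 = 174.4 + 198.2, so R_E^{DE} = 49.67 kip and R_D = 69.75 − 49.67 = 20.08 kip.
Span EF, ΣM about F: R_E^{EF}·9.6 = 1221 + 198.2, so R_E^{EF} = 147.8 kip and R_F = 254.4 − 147.8 = 106.6 kip.
R_E = 49.67 + 147.8 = 197.5 kip.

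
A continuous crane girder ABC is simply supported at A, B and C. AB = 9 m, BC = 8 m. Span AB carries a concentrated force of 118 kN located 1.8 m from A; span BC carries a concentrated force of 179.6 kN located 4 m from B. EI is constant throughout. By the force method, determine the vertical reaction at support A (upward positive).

Take M_B as the redundant. Released structure: two simple spans AB and BC with a hinge at B.
End slopes at the hinge B, treating each span as simply supported:
  span AB: point load 118 at a = 1.8: Pab(L + a)/(6LEI) = 305.9/EI
  span BC: point load 179.6 at a = 4: Pab(L + b)/(6LEI) = 718.4/EI
  relative rotation θ_0 = (305.9 + 718.4)/EI = 1024/EI
A unit hogging moment at B produces rotation L₁/(3EI) + L₂/(3EI) = 5.667/EI.
Slope continuity at B: θ_0 = M_B·5.667/EI, so M_B = 1024/5.667 = 180.8 kN·m (hogging).
Span AB, ΣM about A with M_B applied at B: R_B^{AB}·9 = 212.4 + 180.8, so R_B^{AB} = 43.68 kN and R_A = 118 − 43.68 = 74.32 kN.

R_A = 74.32 kN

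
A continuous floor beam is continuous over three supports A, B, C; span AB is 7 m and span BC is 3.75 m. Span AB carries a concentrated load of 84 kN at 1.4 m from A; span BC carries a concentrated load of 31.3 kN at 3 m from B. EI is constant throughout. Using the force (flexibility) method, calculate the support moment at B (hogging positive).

M_B = 40.69 kN·m

Insert a hinge at B; M_B is the redundant, and each span becomes simply supported.
Discontinuity in slope at B on the released structure — sum the simple-span end rotations:
  span AB: point load 84 at a = 1.4: Pab(L + a)/(6LEI) = 131.7/EI
  span BC: point load 31.3 at a = 3: Pab(L + b)/(6LEI) = 14.09/EI
  relative rotation θ_0 = (131.7 + 14.09)/EI = 145.8/EI
A unit hogging moment at B produces rotation L₁/(3EI) + L₂/(3EI) = 3.583/EI.
Slope continuity at B: θ_0 = M_B·3.583/EI, so M_B = 145.8/3.583 = 40.69 kN·m (hogging).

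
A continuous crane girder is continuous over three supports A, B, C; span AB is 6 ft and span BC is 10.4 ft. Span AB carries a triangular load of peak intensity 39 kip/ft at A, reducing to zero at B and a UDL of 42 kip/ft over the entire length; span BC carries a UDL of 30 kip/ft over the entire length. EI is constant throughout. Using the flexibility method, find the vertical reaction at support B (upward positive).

Release continuity at B by inserting a hinge; the redundant is the internal moment M_B. The primary structure is two simply-supported spans AB and BC.
End slopes at the hinge B, treating each span as simply supported:
  span AB: triangular load, peak 39: 7w₀L³/(360EI) = 163.8/EI
  span AB: UDL 42: wL³/(24EI) = 378/EI
  span BC: UDL 30: wL³/(24EI) = 1406/EI
  relative rotation θ_0 = (541.8 + 1406)/EI = 1948/EI
A unit hogging moment at B produces rotation L₁/(3EI) + L₂/(3EI) = 5.467/EI.
Compatibility: M_B·(L₁+L₂)/(3EI) = θ_0, giving M_B = 356.3 kip·ft (hogging).
Span AB, ΣM about A with M_B applied at B: R_B^{AB}·6 = 990 + 356.3, so R_B^{AB} = 224.4 kip and R_A = 369 − 224.4 = 144.6 kip.
Span BC, ΣM about C: R_B^{BC}·10.4 = 1622 + 356.3, so R_B^{BC} = 190.3 kip and R_C = 312 − 190.3 = 121.7 kip.
R_B = 224.4 + 190.3 = 414.6 kip.

R_B = 414.6 kip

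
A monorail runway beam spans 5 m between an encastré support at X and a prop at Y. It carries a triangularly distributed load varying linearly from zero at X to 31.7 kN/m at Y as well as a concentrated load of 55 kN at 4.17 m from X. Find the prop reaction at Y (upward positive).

R_Y = 85.02 kN

Remove the prop at Y; the released (primary) structure is a cantilever built in at X.
Deflection at Y on the released cantilever, summing each load's contribution:
  triangular load, peak 31.7 at the free end: 11w₀L⁴/(120EI) = 1816/EI
  point load 55 at a = 4.17: Pa²(3L − a)/(6EI) = 1726/EI
  δ_0 = 3542/EI
Flexibility coefficient — unit upward force at Y: δ_{YY} = L³/(3EI) = 41.67/EI.
Compatibility at Y: δ_0 − R_Y·δ_{YY} = 0, so R_Y = 3542/41.67 = 85.02 kN.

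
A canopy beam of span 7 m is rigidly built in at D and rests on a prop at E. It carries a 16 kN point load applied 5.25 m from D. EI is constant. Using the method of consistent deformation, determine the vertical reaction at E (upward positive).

R_E = 10.12 kN

Take the reaction at E as the redundant and release it; the primary structure is a cantilever fixed at D.
Primary-structure tip deflection at E by superposition:
  point load 16 at a = 5.25: Pa²(3L − a)/(6EI) = 1158/EI
Tip deflection under a unit load at E: L³/(3EI) = 114.3/EI.
The prop prevents deflection at E: R_E = δ_0/δ_{EE} = 1158/114.3 = 10.12 kN.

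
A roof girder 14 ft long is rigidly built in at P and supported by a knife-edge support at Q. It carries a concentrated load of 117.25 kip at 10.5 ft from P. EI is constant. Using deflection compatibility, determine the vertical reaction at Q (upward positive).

Choose R_Q as the redundant. The primary structure is the cantilever fixed at P.
Deflection at Q on the released cantilever, summing each load's contribution:
  point load 117.25 at a = 10.5: Pa²(3L − a)/(6EI) = 67866/EI
Flexibility coefficient — unit upward force at Q: δ_{QQ} = L³/(3EI) = 914.7/EI.
Compatibility at Q: δ_0 − R_Q·δ_{QQ} = 0, so R_Q = 67866/914.7 = 74.2 kip.

R_Q = 74.2 kip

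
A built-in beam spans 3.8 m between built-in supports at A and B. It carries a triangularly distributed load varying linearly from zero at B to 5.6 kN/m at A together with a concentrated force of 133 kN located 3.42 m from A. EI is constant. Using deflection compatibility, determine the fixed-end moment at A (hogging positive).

M_A = 8.592 kN·m

Take the two fixed-end moments M_A, M_B as redundants; the released structure is the simple span AB.
On the primary (simply-supported) span, the end slopes from the loading are:
  at A: triangular load, peak 5.6: w₀L³/(45EI) = 6.829/EI
  at B: triangular load, peak 5.6: 7w₀L³/(360EI) = 5.975/EI
  at A: point load 133 at a = 3.42: Pab(L + b)/(6LEI) = 31.69/EI
  at B: point load 133 at a = 3.42: Pab(L + a)/(6LEI) = 54.73/EI
  θ_A0 = 38.52/EI,  θ_B0 = 60.71/EI
Flexibility coefficients: a unit moment at one end gives L/(3EI) there and L/(6EI) at the far end, so f₁₁ = f₂₂ = 1.267/EI and f₁₂ = f₂₁ = 0.6333/EI.
Compatibility — zero rotation at each built-in end:
  1.267 M_A + 0.6333 M_B = 38.52
  0.6333 M_A + 1.267 M_B = 60.71
Solving the pair gives M_A = 8.592 kN·m and M_B = 43.63 kN·m (hogging).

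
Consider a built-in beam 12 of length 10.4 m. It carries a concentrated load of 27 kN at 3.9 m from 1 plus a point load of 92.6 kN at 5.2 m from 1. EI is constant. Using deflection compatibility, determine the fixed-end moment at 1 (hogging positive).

M_1 = 161.5 kN·m

Release both end moments; the primary structure is a simply-supported span 12 with redundants M_1 and M_2.
Simple-span end rotations at 1 and 2 under the given loads:
  at 1: point load 27 at a = 3.9: Pab(L + b)/(6LEI) = 185.4/EI
  at 2: point load 27 at a = 3.9: Pab(L + a)/(6LEI) = 156.9/EI
  at 1: point load 92.6 at a = 5.2: Pab(L + b)/(6LEI) = 626/EI
  at 2: point load 92.6 at a = 5.2: Pab(L + a)/(6LEI) = 626/EI
  θ_10 = 811.3/EI,  θ_20 = 782.8/EI
Flexibility coefficients: a unit moment at one end gives L/(3EI) there and L/(6EI) at the far end, so f₁₁ = f₂₂ = 3.467/EI and f₁₂ = f₂₁ = 1.733/EI.
Compatibility — zero rotation at each built-in end:
  3.467 M_1 + 1.733 M_2 = 811.3
  1.733 M_1 + 3.467 M_2 = 782.8
Solving the pair gives M_1 = 161.5 kN·m and M_2 = 145.1 kN·m (hogging).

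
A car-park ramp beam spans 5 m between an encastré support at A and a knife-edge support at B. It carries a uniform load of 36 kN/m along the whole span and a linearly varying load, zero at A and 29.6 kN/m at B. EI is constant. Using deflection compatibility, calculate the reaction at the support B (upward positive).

Choose R_B as the redundant. The primary structure is the cantilever fixed at A.
Deflection at B on the released cantilever, summing each load's contribution:
  UDL 36: wL⁴/(8EI) = 2812/EI
  triangular load, peak 29.6 at the free end: 11w₀L⁴/(120EI) = 1696/EI
  δ_0 = 4508/EI
Flexibility coefficient — unit upward force at B: δ_{BB} = L³/(3EI) = 41.67/EI.
The prop prevents deflection at B: R_B = δ_0/δ_{BB} = 4508/41.67 = 108.2 kN.

R_B = 108.2 kN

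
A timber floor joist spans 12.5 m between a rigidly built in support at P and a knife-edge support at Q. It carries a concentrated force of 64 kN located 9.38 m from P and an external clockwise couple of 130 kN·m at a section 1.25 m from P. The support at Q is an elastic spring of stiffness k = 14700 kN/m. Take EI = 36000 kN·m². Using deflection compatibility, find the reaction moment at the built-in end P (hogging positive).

Remove the prop at Q; the released (primary) structure is a cantilever built in at P.
Deflection at Q on the released cantilever, summing each load's contribution:
  point load 64 at a = 9.38: Pa²(3L − a)/(6EI) = 26391/EI
  clockwise couple 130 at a = 1.25: M₀a(2L − a)/(2EI) = 1930/EI
  δ_0 = 28320/EI
Flexibility coefficient — unit upward force at Q: δ_{QQ} = L³/(3EI) = 651/EI.
With EI = 36000 kN·m²: δ_0 = 0.78668 m and δ_{QQ} = 0.018084 m/kN.
Compatibility — the spring shortens by R_Q/k under the reaction it provides: δ_0 − R_Q·δ_{QQ} = R_Q/k. With 1/k = 0.000068 m/kN, R_Q = δ_0 / (δ_{QQ} + 1/k) = 0.78668 / (0.018084 + 0.000068) = 43.34 kN.
Moment equilibrium about P: M_P = Σ(load moments about P) − R_Q·L = 730.3 − 43.34×12.5 = 188.6 kN·m.

M_P = 188.6 kN·m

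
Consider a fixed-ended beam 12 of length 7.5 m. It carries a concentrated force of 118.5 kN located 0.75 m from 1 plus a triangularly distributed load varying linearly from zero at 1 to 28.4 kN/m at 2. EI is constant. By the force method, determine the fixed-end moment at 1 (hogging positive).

M_1 = 125.2 kN·m

Release both end moments; the primary structure is a simply-supported span 12 with redundants M_1 and M_2.
End rotations of the released simple span under the applied load (×1/EI):
  at 1: point load 118.5 at a = 0.75: Pab(L + b)/(6LEI) = 190/EI
  at 2: point load 118.5 at a = 0.75: Pab(L + a)/(6LEI) = 110/EI
  at 1: triangular load, peak 28.4: 7w₀L³/(360EI) = 233/EI
  at 2: triangular load, peak 28.4: w₀L³/(45EI) = 266.2/EI
  θ_10 = 422.9/EI,  θ_20 = 376.2/EI
Flexibility coefficients: a unit moment at one end gives L/(3EI) there and L/(6EI) at the far end, so f₁₁ = f₂₂ = 2.5/EI and f₁₂ = f₂₁ = 1.25/EI.
Compatibility — zero rotation at each built-in end:
  2.5 M_1 + 1.25 M_2 = 422.9
  1.25 M_1 + 2.5 M_2 = 376.2
Solving the pair gives M_1 = 125.2 kN·m and M_2 = 87.87 kN·m (hogging).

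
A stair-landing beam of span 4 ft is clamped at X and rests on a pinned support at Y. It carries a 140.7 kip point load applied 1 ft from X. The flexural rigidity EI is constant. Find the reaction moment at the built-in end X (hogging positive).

M_X = 92.33 kip·ft

Release the roller at Y. Primary structure: cantilever fixed at X.
Primary-structure tip deflection at Y by superposition:
  point load 140.7 at a = 1: Pa²(3L − a)/(6EI) = 257.9/EI
Tip deflection under a unit load at Y: L³/(3EI) = 21.33/EI.
Compatibility at Y: δ_0 − R_Y·δ_{YY} = 0, so R_Y = 257.9/21.33 = 12.09 kip.
Moment equilibrium about X: M_X = Σ(load moments about X) − R_Y·L = 140.7 − 12.09×4 = 92.33 kip·ft.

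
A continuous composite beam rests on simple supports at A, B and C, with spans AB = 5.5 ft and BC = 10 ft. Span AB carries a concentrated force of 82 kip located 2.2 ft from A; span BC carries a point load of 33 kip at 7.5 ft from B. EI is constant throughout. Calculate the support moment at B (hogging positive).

Insert a hinge at B; M_B is the redundant, and each span becomes simply supported.
End slopes at the hinge B, treating each span as simply supported:
  span AB: point load 82 at a = 2.2: Pab(L + a)/(6LEI) = 138.9/EI
  span BC: point load 33 at a = 7.5: Pab(L + b)/(6LEI) = 128.9/EI
  relative rotation θ_0 = (138.9 + 128.9)/EI = 267.8/EI
A unit hogging moment at B produces rotation L₁/(3EI) + L₂/(3EI) = 5.167/EI.
Slope continuity at B: θ_0 = M_B·5.167/EI, so M_B = 267.8/5.167 = 51.84 kip·ft (hogging).

M_B = 51.84 kip·ft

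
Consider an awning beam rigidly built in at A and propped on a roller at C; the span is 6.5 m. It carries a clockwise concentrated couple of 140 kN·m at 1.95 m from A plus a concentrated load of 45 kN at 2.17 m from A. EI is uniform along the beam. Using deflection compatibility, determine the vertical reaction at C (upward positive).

Take the reaction at C as the redundant and release it; the primary structure is a cantilever fixed at A.
Free-end deflection of the primary structure under the applied loading (downward +):
  clockwise couple 140 at a = 1.95: M₀a(2L − a)/(2EI) = 1508/EI
  point load 45 at a = 2.17: Pa²(3L − a)/(6EI) = 612/EI
  δ_0 = 2120/EI
Tip deflection under a unit load at C: L³/(3EI) = 91.54/EI.
The prop prevents deflection at C: R_C = δ_0/δ_{CC} = 2120/91.54 = 23.16 kN.

R_C = 23.16 kN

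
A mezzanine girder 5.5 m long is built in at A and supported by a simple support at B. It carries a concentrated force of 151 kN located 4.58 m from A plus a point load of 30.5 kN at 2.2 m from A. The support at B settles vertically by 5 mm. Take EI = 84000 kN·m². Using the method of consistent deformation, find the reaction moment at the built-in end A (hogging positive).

Take the reaction at B as the redundant and release it; the primary structure is a cantilever fixed at A.
Downward deflection at the released point B due to the loads:
  point load 151 at a = 4.58: Pa²(3L − a)/(6EI) = 6293/EI
  point load 30.5 at a = 2.2: Pa²(3L − a)/(6EI) = 351.8/EI
  δ_0 = 6644/EI
Flexibility coefficient — unit upward force at B: δ_{BB} = L³/(3EI) = 55.46/EI.
With EI = 84000 kN·m²: δ_0 = 0.079101 m and δ_{BB} = 0.00066 m/kN.
Compatibility — the beam at B must follow the support down by 0.005 m: δ_0 − R_B·δ_{BB} = 0.005, so R_B = (0.079101 − 0.005)/0.00066 = 112.2 kN.
Moment equilibrium about A: M_A = Σ(load moments about A) − R_B·L = 758.7 − 112.2×5.5 = 141.4 kN·m.

M_A = 141.4 kN·m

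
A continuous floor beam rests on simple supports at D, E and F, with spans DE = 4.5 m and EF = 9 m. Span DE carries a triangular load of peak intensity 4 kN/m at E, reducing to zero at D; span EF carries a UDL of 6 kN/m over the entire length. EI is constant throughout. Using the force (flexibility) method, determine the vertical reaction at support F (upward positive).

Take M_E as the redundant. Released structure: two simple spans DE and EF with a hinge at E.
End slopes at the hinge E, treating each span as simply supported:
  span DE: triangular load, peak 4: w₀L³/(45EI) = 8.1/EI
  span EF: UDL 6: wL³/(24EI) = 182.2/EI
  relative rotation θ_0 = (8.1 + 182.2)/EI = 190.3/EI
A unit hogging moment at E produces rotation L₁/(3EI) + L₂/(3EI) = 4.5/EI.
Compatibility: M_E·(L₁+L₂)/(3EI) = θ_0, giving M_E = 42.3 kN·m (hogging).
Span EF, ΣM about F: R_E^{EF}·9 = 243 + 42.3, so R_E^{EF} = 31.7 kN and R_F = 54 − 31.7 = 22.3 kN.

R_F = 22.3 kN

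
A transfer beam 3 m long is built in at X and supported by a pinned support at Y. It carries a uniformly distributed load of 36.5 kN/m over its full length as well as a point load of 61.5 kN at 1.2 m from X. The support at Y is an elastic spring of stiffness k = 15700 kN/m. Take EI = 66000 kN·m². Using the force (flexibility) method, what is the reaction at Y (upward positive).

R_Y = 36.71 kN

Release the roller at Y. Primary structure: cantilever fixed at X.
Deflection at Y on the released cantilever, summing each load's contribution:
  UDL 36.5: wL⁴/(8EI) = 369.6/EI
  point load 61.5 at a = 1.2: Pa²(3L − a)/(6EI) = 115.1/EI
  δ_0 = 484.7/EI
Flexibility coefficient — unit upward force at Y: δ_{YY} = L³/(3EI) = 9/EI.
With EI = 66000 kN·m²: δ_0 = 0.007344 m and δ_{YY} = 0.000136 m/kN.
Compatibility — the spring shortens by R_Y/k under the reaction it provides: δ_0 − R_Y·δ_{YY} = R_Y/k. With 1/k = 0.000064 m/kN, R_Y = δ_0 / (δ_{YY} + 1/k) = 0.007344 / (0.000136 + 0.000064) = 36.71 kN.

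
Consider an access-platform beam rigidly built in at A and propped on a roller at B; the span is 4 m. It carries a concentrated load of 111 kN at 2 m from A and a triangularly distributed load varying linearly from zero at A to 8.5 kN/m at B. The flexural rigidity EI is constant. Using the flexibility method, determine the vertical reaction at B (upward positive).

Take the reaction at B as the redundant and release it; the primary structure is a cantilever fixed at A.
Downward deflection at the released point B due to the loads:
  point load 111 at a = 2: Pa²(3L − a)/(6EI) = 740/EI
  triangular load, peak 8.5 at the free end: 11w₀L⁴/(120EI) = 199.5/EI
  δ_0 = 939.5/EI
Tip deflection under a unit load at B: L³/(3EI) = 21.33/EI.
The prop prevents deflection at B: R_B = δ_0/δ_{BB} = 939.5/21.33 = 44.04 kN.

R_B = 44.04 kN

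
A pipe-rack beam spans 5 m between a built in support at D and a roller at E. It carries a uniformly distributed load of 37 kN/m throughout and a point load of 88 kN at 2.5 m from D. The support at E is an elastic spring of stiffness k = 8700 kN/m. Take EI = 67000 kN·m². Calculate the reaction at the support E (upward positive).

Remove the prop at E; the released (primary) structure is a cantilever built in at D.
Free-end deflection of the primary structure under the applied loading (downward +):
  UDL 37: wL⁴/(8EI) = 2891/EI
  point load 88 at a = 2.5: Pa²(3L − a)/(6EI) = 1146/EI
  δ_0 = 4036/EI
Flexibility coefficient — unit upward force at E: δ_{EE} = L³/(3EI) = 41.67/EI.
With EI = 67000 kN·m²: δ_0 = 0.060246 m and δ_{EE} = 0.000622 m/kN.
Compatibility — the spring shortens by R_E/k under the reaction it provides: δ_0 − R_E·δ_{EE} = R_E/k. With 1/k = 0.000115 m/kN, R_E = δ_0 / (δ_{EE} + 1/k) = 0.060246 / (0.000622 + 0.000115) = 81.76 kN.

R_E = 81.76 kN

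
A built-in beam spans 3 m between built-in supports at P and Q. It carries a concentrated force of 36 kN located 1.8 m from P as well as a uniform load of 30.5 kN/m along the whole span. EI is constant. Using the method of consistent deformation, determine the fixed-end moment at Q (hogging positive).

Release both end moments; the primary structure is a simply-supported span PQ with redundants M_P and M_Q.
On the primary (simply-supported) span, the end slopes from the loading are:
  at P: point load 36 at a = 1.8: Pab(L + b)/(6LEI) = 18.14/EI
  at Q: point load 36 at a = 1.8: Pab(L + a)/(6LEI) = 20.74/EI
  at P: UDL 30.5: wL³/(24EI) = 34.31/EI
  at Q: UDL 30.5: wL³/(24EI) = 34.31/EI
  θ_P0 = 52.46/EI,  θ_Q0 = 55.05/EI
Flexibility coefficients: a unit moment at one end gives L/(3EI) there and L/(6EI) at the far end, so f₁₁ = f₂₂ = 1/EI and f₁₂ = f₂₁ = 0.5/EI.
Compatibility — zero rotation at each built-in end:
  1 M_P + 0.5 M_Q = 52.46
  0.5 M_P + 1 M_Q = 55.05
Solving the pair gives M_P = 33.24 kN·m and M_Q = 38.43 kN·m (hogging).

M_Q = 38.43 kN·m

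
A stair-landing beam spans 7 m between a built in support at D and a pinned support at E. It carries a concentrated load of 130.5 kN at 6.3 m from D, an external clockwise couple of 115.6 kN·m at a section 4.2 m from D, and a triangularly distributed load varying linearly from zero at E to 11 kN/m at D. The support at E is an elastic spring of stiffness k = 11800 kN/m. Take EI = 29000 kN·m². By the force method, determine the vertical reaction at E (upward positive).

Release the roller at E. Primary structure: cantilever fixed at D.
Downward deflection at the released point E due to the loads:
  point load 130.5 at a = 6.3: Pa²(3L − a)/(6EI) = 12690/EI
  clockwise couple 115.6 at a = 4.2: M₀a(2L − a)/(2EI) = 2379/EI
  triangular load, peak 11 at the fixed end: w₀L⁴/(30EI) = 880.4/EI
  δ_0 = 15949/EI
Flexibility coefficient — unit upward force at E: δ_{EE} = L³/(3EI) = 114.3/EI.
With EI = 29000 kN·m²: δ_0 = 0.54998 m and δ_{EE} = 0.003943 m/kN.
Compatibility — the spring shortens by R_E/k under the reaction it provides: δ_0 − R_E·δ_{EE} = R_E/k. With 1/k = 0.000085 m/kN, R_E = δ_0 / (δ_{EE} + 1/k) = 0.54998 / (0.003943 + 0.000085) = 136.6 kN.

R_E = 136.6 kN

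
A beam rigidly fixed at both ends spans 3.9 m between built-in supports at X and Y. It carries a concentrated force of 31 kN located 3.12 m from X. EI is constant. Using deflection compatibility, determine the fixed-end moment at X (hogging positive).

M_X = 3.869 kN·m

Release both end moments; the primary structure is a simply-supported span XY with redundants M_X and M_Y.
End rotations of the released simple span under the applied load (×1/EI):
  at X: point load 31 at a = 3.12: Pab(L + b)/(6LEI) = 15.09/EI
  at Y: point load 31 at a = 3.12: Pab(L + a)/(6LEI) = 22.63/EI
  θ_X0 = 15.09/EI,  θ_Y0 = 22.63/EI
Flexibility coefficients: a unit moment at one end gives L/(3EI) there and L/(6EI) at the far end, so f₁₁ = f₂₂ = 1.3/EI and f₁₂ = f₂₁ = 0.65/EI.
Compatibility — zero rotation at each built-in end:
  1.3 M_X + 0.65 M_Y = 15.09
  0.65 M_X + 1.3 M_Y = 22.63
Solving the pair gives M_X = 3.869 kN·m and M_Y = 15.48 kN·m (hogging).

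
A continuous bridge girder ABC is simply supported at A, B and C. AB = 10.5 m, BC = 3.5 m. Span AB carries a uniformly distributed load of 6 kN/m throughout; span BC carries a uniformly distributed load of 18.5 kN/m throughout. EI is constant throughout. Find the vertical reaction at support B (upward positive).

R_B = 90.2 kN

Release continuity at B by inserting a hinge; the redundant is the internal moment M_B. The primary structure is two simply-supported spans AB and BC.
End slopes at the hinge B, treating each span as simply supported:
  span AB: UDL 6: wL³/(24EI) = 289.4/EI
  span BC: UDL 18.5: wL³/(24EI) = 33.05/EI
  relative rotation θ_0 = (289.4 + 33.05)/EI = 322.5/EI
A unit hogging moment at B produces rotation L₁/(3EI) + L₂/(3EI) = 4.667/EI.
Slope continuity at B: θ_0 = M_B·4.667/EI, so M_B = 322.5/4.667 = 69.1 kN·m (hogging).
Span AB, ΣM about A with M_B applied at B: R_B^{AB}·10.5 = 330.8 + 69.1, so R_B^{AB} = 38.08 kN and R_A = 63 − 38.08 = 24.92 kN.
Span BC, ΣM about C: R_B^{BC}·3.5 = 113.3 + 69.1, so R_B^{BC} = 52.12 kN and R_C = 64.75 − 52.12 = 12.63 kN.
R_B = 38.08 + 52.12 = 90.2 kN.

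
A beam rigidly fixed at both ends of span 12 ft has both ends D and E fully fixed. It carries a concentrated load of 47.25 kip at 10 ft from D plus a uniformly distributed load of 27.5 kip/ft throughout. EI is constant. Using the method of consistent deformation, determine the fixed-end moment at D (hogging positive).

M_D = 343.1 kip·ft

Take the two fixed-end moments M_D, M_E as redundants; the released structure is the simple span DE.
On the primary (simply-supported) span, the end slopes from the loading are:
  at D: point load 47.25 at a = 10: Pab(L + b)/(6LEI) = 183.8/EI
  at E: point load 47.25 at a = 10: Pab(L + a)/(6LEI) = 288.8/EI
  at D: UDL 27.5: wL³/(24EI) = 1980/EI
  at E: UDL 27.5: wL³/(24EI) = 1980/EI
  θ_D0 = 2164/EI,  θ_E0 = 2269/EI
Flexibility coefficients: a unit moment at one end gives L/(3EI) there and L/(6EI) at the far end, so f₁₁ = f₂₂ = 4/EI and f₁₂ = f₂₁ = 2/EI.
Compatibility — zero rotation at each built-in end:
  4 M_D + 2 M_E = 2164
  2 M_D + 4 M_E = 2269
Solving the pair gives M_D = 343.1 kip·ft and M_E = 395.6 kip·ft (hogging).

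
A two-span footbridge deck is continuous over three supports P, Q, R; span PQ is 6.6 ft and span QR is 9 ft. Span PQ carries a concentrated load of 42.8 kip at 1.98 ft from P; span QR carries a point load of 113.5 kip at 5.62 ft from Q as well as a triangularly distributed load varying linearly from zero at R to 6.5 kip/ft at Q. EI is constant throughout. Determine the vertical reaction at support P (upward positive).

Take M_Q as the redundant. Released structure: two simple spans PQ and QR with a hinge at Q.
End slopes at the hinge Q, treating each span as simply supported:
  span PQ: point load 42.8 at a = 1.98: Pab(L + a)/(6LEI) = 84.83/EI
  span QR: point load 113.5 at a = 5.62: Pab(L + b)/(6LEI) = 494.3/EI
  span QR: triangular load, peak 6.5: w₀L³/(45EI) = 105.3/EI
  relative rotation θ_0 = (84.83 + 599.6)/EI = 684.4/EI
A unit hogging moment at Q produces rotation L₁/(3EI) + L₂/(3EI) = 5.2/EI.
Compatibility: M_Q·(L₁+L₂)/(3EI) = θ_0, giving M_Q = 131.6 kip·ft (hogging).
Span PQ, ΣM about P with M_Q applied at Q: R_Q^{PQ}·6.6 = 84.74 + 131.6, so R_Q^{PQ} = 32.78 kip and R_P = 42.8 − 32.78 = 10.02 kip.

R_P = 10.02 kip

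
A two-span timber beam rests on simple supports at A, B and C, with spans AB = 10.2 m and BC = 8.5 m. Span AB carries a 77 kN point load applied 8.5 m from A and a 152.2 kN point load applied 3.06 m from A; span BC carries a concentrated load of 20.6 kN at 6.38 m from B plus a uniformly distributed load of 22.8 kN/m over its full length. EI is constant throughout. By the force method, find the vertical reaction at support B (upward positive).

Release continuity at B by inserting a hinge; the redundant is the internal moment M_B. The primary structure is two simply-supported spans AB and BC.
Discontinuity in slope at B on the released structure — sum the simple-span end rotations:
  span AB: point load 77 at a = 8.5: Pab(L + a)/(6LEI) = 340/EI
  span AB: point load 152.2 at a = 3.06: Pab(L + a)/(6LEI) = 720.5/EI
  span BC: point load 20.6 at a = 6.38: Pab(L + b)/(6LEI) = 58.02/EI
  span BC: UDL 22.8: wL³/(24EI) = 583.4/EI
  relative rotation θ_0 = (1060 + 641.4)/EI = 1702/EI
A unit hogging moment at B produces rotation L₁/(3EI) + L₂/(3EI) = 6.233/EI.
Compatibility: M_B·(L₁+L₂)/(3EI) = θ_0, giving M_B = 273 kN·m (hogging).
Span AB, ΣM about A with M_B applied at B: R_B^{AB}·10.2 = 1120 + 273, so R_B^{AB} = 136.6 kN and R_A = 229.2 − 136.6 = 92.61 kN.
Span BC, ΣM about C: R_B^{BC}·8.5 = 867.3 + 273, so R_B^{BC} = 134.2 kN and R_C = 214.4 − 134.2 = 80.24 kN.
R_B = 136.6 + 134.2 = 270.8 kN.

R_B = 270.8 kN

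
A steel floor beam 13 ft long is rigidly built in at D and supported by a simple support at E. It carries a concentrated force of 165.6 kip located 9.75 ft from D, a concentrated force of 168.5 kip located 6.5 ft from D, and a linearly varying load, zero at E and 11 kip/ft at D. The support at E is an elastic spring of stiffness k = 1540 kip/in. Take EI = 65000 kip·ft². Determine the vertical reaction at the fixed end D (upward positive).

Choose R_E as the redundant. The primary structure is the cantilever fixed at D.
Primary-structure tip deflection at E by superposition:
  point load 165.6 at a = 9.75: Pa²(3L − a)/(6EI) = 76744/EI
  point load 168.5 at a = 6.5: Pa²(3L − a)/(6EI) = 38562/EI
  triangular load, peak 11 at the fixed end: w₀L⁴/(30EI) = 10472/EI
  δ_0 = 125778/EI
Tip deflection under a unit load at E: L³/(3EI) = 732.3/EI.
With EI = 65000 kip·ft²: δ_0 = 1.935 ft and δ_{EE} = 0.011267 ft/kip.
Compatibility — the spring shortens by R_E/k under the reaction it provides: δ_0 − R_E·δ_{EE} = R_E/k. With 1/k = 1/(1540×12) ft/kip = 0.000054 ft/kip, R_E = δ_0 / (δ_{EE} + 1/k) = 1.935 / (0.011267 + 0.000054) = 170.9 kip.
Vertical equilibrium: R_D = ΣP − R_E = 405.6 − 170.9 = 234.7 kip.

R_D = 234.7 kip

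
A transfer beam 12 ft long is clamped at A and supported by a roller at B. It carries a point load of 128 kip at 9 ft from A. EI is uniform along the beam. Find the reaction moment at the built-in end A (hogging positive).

M_A = 180 kip·ft

Choose R_B as the redundant. The primary structure is the cantilever fixed at A.
Downward deflection at the released point B due to the loads:
  point load 128 at a = 9: Pa²(3L − a)/(6EI) = 46656/EI
Flexibility coefficient — unit upward force at B: δ_{BB} = L³/(3EI) = 576/EI.
The prop prevents deflection at B: R_B = δ_0/δ_{BB} = 46656/576 = 81 kip.
Moment equilibrium about A: M_A = Σ(load moments about A) − R_B·L = 1152 − 81×12 = 180 kip·ft.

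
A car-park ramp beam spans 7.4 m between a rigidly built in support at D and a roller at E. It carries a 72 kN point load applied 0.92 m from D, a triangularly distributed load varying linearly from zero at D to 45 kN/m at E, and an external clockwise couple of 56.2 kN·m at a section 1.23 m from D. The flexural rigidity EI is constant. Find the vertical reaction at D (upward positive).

Choose R_E as the redundant. The primary structure is the cantilever fixed at D.
Deflection at E on the released cantilever, summing each load's contribution:
  point load 72 at a = 0.92: Pa²(3L − a)/(6EI) = 216.1/EI
  triangular load, peak 45 at the free end: 11w₀L⁴/(120EI) = 12369/EI
  clockwise couple 56.2 at a = 1.23: M₀a(2L − a)/(2EI) = 469/EI
  δ_0 = 13055/EI
Flexibility coefficient — unit upward force at E: δ_{EE} = L³/(3EI) = 135.1/EI.
Compatibility at E: δ_0 − R_E·δ_{EE} = 0, so R_E = 13055/135.1 = 96.65 kN.
Vertical equilibrium: R_D = ΣP − R_E = 238.5 − 96.65 = 141.9 kN.

R_D = 141.9 kN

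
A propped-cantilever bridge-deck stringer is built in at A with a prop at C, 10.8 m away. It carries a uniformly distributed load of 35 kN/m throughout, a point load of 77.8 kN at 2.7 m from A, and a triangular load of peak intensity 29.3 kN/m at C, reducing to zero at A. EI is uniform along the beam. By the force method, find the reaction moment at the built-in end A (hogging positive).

Release the roller at C. Primary structure: cantilever fixed at A.
Primary-structure tip deflection at C by superposition:
  UDL 35: wL⁴/(8EI) = 59521/EI
  point load 77.8 at a = 2.7: Pa²(3L − a)/(6EI) = 2807/EI
  triangular load, peak 29.3 at the free end: 11w₀L⁴/(120EI) = 36540/EI
  δ_0 = 98869/EI
Tip deflection under a unit load at C: L³/(3EI) = 419.9/EI.
Compatibility at C: δ_0 − R_C·δ_{CC} = 0, so R_C = 98869/419.9 = 235.5 kN.
Moment equilibrium about A: M_A = Σ(load moments about A) − R_C·L = 3390 − 235.5×10.8 = 847.5 kN·m.

M_A = 847.5 kN·m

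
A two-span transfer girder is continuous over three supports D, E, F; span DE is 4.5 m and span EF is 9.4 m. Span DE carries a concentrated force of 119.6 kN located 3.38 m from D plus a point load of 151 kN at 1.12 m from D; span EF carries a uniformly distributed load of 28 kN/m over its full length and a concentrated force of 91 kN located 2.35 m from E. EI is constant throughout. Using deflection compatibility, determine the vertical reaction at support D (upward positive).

R_D = 63.58 kN

Take M_E as the redundant. Released structure: two simple spans DE and EF with a hinge at E.
End slopes at the hinge E, treating each span as simply supported:
  span DE: point load 119.6 at a = 3.38: Pab(L + a)/(6LEI) = 132.1/EI
  span DE: point load 151 at a = 1.12: Pab(L + a)/(6LEI) = 119/EI
  span EF: UDL 28: wL³/(24EI) = 969/EI
  span EF: point load 91 at a = 2.35: Pab(L + b)/(6LEI) = 439.7/EI
  relative rotation θ_0 = (251.1 + 1409)/EI = 1660/EI
A unit hogging moment at E produces rotation L₁/(3EI) + L₂/(3EI) = 4.633/EI.
Slope continuity at E: θ_0 = M_E·4.633/EI, so M_E = 1660/4.633 = 358.2 kN·m (hogging).
Span DE, ΣM about D with M_E applied at E: R_E^{DE}·4.5 = 573.4 + 358.2, so R_E^{DE} = 207 kN and R_D = 270.6 − 207 = 63.58 kN.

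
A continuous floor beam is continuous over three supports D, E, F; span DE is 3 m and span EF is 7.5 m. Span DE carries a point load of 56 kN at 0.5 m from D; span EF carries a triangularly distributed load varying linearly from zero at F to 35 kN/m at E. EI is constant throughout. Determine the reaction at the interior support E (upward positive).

R_E = 142.4 kN

Release continuity at E by inserting a hinge; the redundant is the internal moment M_E. The primary structure is two simply-supported spans DE and EF.
End slopes at the hinge E, treating each span as simply supported:
  span DE: point load 56 at a = 0.5: Pab(L + a)/(6LEI) = 13.61/EI
  span EF: triangular load, peak 35: w₀L³/(45EI) = 328.1/EI
  relative rotation θ_0 = (13.61 + 328.1)/EI = 341.7/EI
A unit hogging moment at E produces rotation L₁/(3EI) + L₂/(3EI) = 3.5/EI.
Slope continuity at E: θ_0 = M_E·3.5/EI, so M_E = 341.7/3.5 = 97.64 kN·m (hogging).
Span DE, ΣM about D with M_E applied at E: R_E^{DE}·3 = 28 + 97.64, so R_E^{DE} = 41.88 kN and R_D = 56 − 41.88 = 14.12 kN.
Span EF, ΣM about F: R_E^{EF}·7.5 = 656.2 + 97.64, so R_E^{EF} = 100.5 kN and R_F = 131.2 − 100.5 = 30.73 kN.
R_E = 41.88 + 100.5 = 142.4 kN.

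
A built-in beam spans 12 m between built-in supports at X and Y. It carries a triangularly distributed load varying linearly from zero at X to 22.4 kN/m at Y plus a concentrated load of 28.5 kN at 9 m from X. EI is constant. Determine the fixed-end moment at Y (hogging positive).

Take the two fixed-end moments M_X, M_Y as redundants; the released structure is the simple span XY.
On the primary (simply-supported) span, the end slopes from the loading are:
  at X: triangular load, peak 22.4: 7w₀L³/(360EI) = 752.6/EI
  at Y: triangular load, peak 22.4: w₀L³/(45EI) = 860.2/EI
  at X: point load 28.5 at a = 9: Pab(L + b)/(6LEI) = 160.3/EI
  at Y: point load 28.5 at a = 9: Pab(L + a)/(6LEI) = 224.4/EI
  θ_X0 = 913/EI,  θ_Y0 = 1085/EI
Flexibility coefficients: a unit moment at one end gives L/(3EI) there and L/(6EI) at the far end, so f₁₁ = f₂₂ = 4/EI and f₁₂ = f₂₁ = 2/EI.
Compatibility — zero rotation at each built-in end:
  4 M_X + 2 M_Y = 913
  2 M_X + 4 M_Y = 1085
Solving the pair gives M_X = 123.6 kN·m and M_Y = 209.4 kN·m (hogging).

M_Y = 209.4 kN·m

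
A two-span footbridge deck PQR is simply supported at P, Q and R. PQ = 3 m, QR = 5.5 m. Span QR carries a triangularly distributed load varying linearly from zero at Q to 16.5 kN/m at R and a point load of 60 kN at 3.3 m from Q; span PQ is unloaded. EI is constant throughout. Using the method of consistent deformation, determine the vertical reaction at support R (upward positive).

Insert a hinge at Q; M_Q is the redundant, and each span becomes simply supported.
End slopes at the hinge Q, treating each span as simply supported:
  span QR: triangular load, peak 16.5: 7w₀L³/(360EI) = 53.38/EI
  span QR: point load 60 at a = 3.3: Pab(L + b)/(6LEI) = 101.6/EI
  relative rotation θ_0 = (0 + 155)/EI = 155/EI
A unit hogging moment at Q produces rotation L₁/(3EI) + L₂/(3EI) = 2.833/EI.
Compatibility: M_Q·(L₁+L₂)/(3EI) = θ_0, giving M_Q = 54.71 kN·m (hogging).
Span QR, ΣM about R: R_Q^{QR}·5.5 = 215.2 + 54.71, so R_Q^{QR} = 49.07 kN and R_R = 105.4 − 49.07 = 56.3 kN.

R_R = 56.3 kN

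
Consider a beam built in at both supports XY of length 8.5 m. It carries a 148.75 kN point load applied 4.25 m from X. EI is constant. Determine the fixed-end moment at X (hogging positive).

M_X = 158 kN·m

Release both end moments; the primary structure is a simply-supported span XY with redundants M_X and M_Y.
End rotations of the released simple span under the applied load (×1/EI):
  at X: point load 148.75 at a = 4.25: Pab(L + b)/(6LEI) = 671.7/EI
  at Y: point load 148.75 at a = 4.25: Pab(L + a)/(6LEI) = 671.7/EI
  θ_X0 = 671.7/EI,  θ_Y0 = 671.7/EI
Flexibility coefficients: a unit moment at one end gives L/(3EI) there and L/(6EI) at the far end, so f₁₁ = f₂₂ = 2.833/EI and f₁₂ = f₂₁ = 1.417/EI.
Compatibility — zero rotation at each built-in end:
  2.833 M_X + 1.417 M_Y = 671.7
  1.417 M_X + 2.833 M_Y = 671.7
Solving the pair gives M_X = 158 kN·m and M_Y = 158 kN·m (hogging).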